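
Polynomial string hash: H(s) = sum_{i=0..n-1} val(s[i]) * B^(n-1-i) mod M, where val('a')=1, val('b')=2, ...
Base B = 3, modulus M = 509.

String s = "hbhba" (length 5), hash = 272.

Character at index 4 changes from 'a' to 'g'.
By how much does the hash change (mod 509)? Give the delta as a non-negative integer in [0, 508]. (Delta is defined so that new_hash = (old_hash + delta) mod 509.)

Answer: 6

Derivation:
Delta formula: (val(new) - val(old)) * B^(n-1-k) mod M
  val('g') - val('a') = 7 - 1 = 6
  B^(n-1-k) = 3^0 mod 509 = 1
  Delta = 6 * 1 mod 509 = 6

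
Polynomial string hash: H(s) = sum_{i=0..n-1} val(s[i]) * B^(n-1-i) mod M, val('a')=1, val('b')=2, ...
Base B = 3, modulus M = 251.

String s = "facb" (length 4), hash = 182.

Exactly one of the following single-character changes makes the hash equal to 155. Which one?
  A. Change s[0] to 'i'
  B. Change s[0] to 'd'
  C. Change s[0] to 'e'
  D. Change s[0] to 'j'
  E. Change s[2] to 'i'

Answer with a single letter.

Option A: s[0]='f'->'i', delta=(9-6)*3^3 mod 251 = 81, hash=182+81 mod 251 = 12
Option B: s[0]='f'->'d', delta=(4-6)*3^3 mod 251 = 197, hash=182+197 mod 251 = 128
Option C: s[0]='f'->'e', delta=(5-6)*3^3 mod 251 = 224, hash=182+224 mod 251 = 155 <-- target
Option D: s[0]='f'->'j', delta=(10-6)*3^3 mod 251 = 108, hash=182+108 mod 251 = 39
Option E: s[2]='c'->'i', delta=(9-3)*3^1 mod 251 = 18, hash=182+18 mod 251 = 200

Answer: C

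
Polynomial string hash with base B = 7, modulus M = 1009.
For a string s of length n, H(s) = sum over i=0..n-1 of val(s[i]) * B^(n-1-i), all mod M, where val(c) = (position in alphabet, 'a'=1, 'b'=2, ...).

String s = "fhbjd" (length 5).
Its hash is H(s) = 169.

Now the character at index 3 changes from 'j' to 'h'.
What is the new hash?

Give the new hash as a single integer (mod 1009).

Answer: 155

Derivation:
val('j') = 10, val('h') = 8
Position k = 3, exponent = n-1-k = 1
B^1 mod M = 7^1 mod 1009 = 7
Delta = (8 - 10) * 7 mod 1009 = 995
New hash = (169 + 995) mod 1009 = 155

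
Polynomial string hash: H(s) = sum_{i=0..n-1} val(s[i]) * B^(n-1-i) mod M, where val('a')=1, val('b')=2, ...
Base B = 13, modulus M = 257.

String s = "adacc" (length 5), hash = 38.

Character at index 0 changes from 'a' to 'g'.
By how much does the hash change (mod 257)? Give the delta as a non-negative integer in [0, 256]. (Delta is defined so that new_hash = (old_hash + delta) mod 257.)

Answer: 204

Derivation:
Delta formula: (val(new) - val(old)) * B^(n-1-k) mod M
  val('g') - val('a') = 7 - 1 = 6
  B^(n-1-k) = 13^4 mod 257 = 34
  Delta = 6 * 34 mod 257 = 204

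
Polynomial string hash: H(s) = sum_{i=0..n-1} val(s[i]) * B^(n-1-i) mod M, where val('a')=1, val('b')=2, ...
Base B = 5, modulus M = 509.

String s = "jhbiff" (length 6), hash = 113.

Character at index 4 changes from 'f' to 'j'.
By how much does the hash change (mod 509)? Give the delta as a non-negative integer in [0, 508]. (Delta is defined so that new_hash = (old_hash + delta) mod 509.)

Delta formula: (val(new) - val(old)) * B^(n-1-k) mod M
  val('j') - val('f') = 10 - 6 = 4
  B^(n-1-k) = 5^1 mod 509 = 5
  Delta = 4 * 5 mod 509 = 20

Answer: 20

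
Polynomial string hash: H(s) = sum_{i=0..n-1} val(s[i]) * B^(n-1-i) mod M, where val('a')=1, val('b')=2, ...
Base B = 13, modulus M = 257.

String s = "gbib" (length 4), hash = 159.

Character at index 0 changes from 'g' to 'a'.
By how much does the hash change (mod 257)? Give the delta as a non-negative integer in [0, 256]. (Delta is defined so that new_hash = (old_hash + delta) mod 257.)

Answer: 182

Derivation:
Delta formula: (val(new) - val(old)) * B^(n-1-k) mod M
  val('a') - val('g') = 1 - 7 = -6
  B^(n-1-k) = 13^3 mod 257 = 141
  Delta = -6 * 141 mod 257 = 182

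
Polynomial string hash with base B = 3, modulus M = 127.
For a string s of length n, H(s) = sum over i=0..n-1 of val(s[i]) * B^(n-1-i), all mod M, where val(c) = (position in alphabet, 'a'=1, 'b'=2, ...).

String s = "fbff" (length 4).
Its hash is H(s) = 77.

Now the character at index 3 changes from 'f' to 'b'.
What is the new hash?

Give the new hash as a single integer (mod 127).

Answer: 73

Derivation:
val('f') = 6, val('b') = 2
Position k = 3, exponent = n-1-k = 0
B^0 mod M = 3^0 mod 127 = 1
Delta = (2 - 6) * 1 mod 127 = 123
New hash = (77 + 123) mod 127 = 73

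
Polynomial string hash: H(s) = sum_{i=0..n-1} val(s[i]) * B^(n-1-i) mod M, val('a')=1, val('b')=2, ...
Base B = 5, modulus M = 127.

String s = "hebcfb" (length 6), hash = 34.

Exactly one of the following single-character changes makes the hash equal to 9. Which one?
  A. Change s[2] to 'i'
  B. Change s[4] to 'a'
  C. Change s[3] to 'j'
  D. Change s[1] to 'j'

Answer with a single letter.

Option A: s[2]='b'->'i', delta=(9-2)*5^3 mod 127 = 113, hash=34+113 mod 127 = 20
Option B: s[4]='f'->'a', delta=(1-6)*5^1 mod 127 = 102, hash=34+102 mod 127 = 9 <-- target
Option C: s[3]='c'->'j', delta=(10-3)*5^2 mod 127 = 48, hash=34+48 mod 127 = 82
Option D: s[1]='e'->'j', delta=(10-5)*5^4 mod 127 = 77, hash=34+77 mod 127 = 111

Answer: B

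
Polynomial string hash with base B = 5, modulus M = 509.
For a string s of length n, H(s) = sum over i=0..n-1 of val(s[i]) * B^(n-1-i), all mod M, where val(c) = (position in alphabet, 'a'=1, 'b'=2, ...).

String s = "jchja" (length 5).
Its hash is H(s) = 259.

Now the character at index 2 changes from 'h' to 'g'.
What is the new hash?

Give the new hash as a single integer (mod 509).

Answer: 234

Derivation:
val('h') = 8, val('g') = 7
Position k = 2, exponent = n-1-k = 2
B^2 mod M = 5^2 mod 509 = 25
Delta = (7 - 8) * 25 mod 509 = 484
New hash = (259 + 484) mod 509 = 234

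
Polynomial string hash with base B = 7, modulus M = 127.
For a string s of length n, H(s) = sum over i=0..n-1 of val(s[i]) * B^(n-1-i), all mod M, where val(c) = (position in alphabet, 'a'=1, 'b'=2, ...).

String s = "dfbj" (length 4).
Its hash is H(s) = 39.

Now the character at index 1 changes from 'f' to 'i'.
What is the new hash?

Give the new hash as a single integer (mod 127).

val('f') = 6, val('i') = 9
Position k = 1, exponent = n-1-k = 2
B^2 mod M = 7^2 mod 127 = 49
Delta = (9 - 6) * 49 mod 127 = 20
New hash = (39 + 20) mod 127 = 59

Answer: 59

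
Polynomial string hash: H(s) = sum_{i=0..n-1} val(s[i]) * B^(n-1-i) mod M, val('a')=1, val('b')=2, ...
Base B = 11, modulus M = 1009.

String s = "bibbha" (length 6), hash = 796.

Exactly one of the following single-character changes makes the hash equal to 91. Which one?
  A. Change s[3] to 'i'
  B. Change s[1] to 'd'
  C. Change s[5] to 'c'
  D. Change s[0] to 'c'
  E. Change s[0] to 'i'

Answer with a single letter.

Option A: s[3]='b'->'i', delta=(9-2)*11^2 mod 1009 = 847, hash=796+847 mod 1009 = 634
Option B: s[1]='i'->'d', delta=(4-9)*11^4 mod 1009 = 452, hash=796+452 mod 1009 = 239
Option C: s[5]='a'->'c', delta=(3-1)*11^0 mod 1009 = 2, hash=796+2 mod 1009 = 798
Option D: s[0]='b'->'c', delta=(3-2)*11^5 mod 1009 = 620, hash=796+620 mod 1009 = 407
Option E: s[0]='b'->'i', delta=(9-2)*11^5 mod 1009 = 304, hash=796+304 mod 1009 = 91 <-- target

Answer: E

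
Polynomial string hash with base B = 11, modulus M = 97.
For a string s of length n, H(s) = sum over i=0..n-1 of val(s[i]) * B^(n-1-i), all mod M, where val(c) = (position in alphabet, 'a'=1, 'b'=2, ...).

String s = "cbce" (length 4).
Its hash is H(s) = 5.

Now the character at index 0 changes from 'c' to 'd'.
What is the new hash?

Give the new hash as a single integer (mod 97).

val('c') = 3, val('d') = 4
Position k = 0, exponent = n-1-k = 3
B^3 mod M = 11^3 mod 97 = 70
Delta = (4 - 3) * 70 mod 97 = 70
New hash = (5 + 70) mod 97 = 75

Answer: 75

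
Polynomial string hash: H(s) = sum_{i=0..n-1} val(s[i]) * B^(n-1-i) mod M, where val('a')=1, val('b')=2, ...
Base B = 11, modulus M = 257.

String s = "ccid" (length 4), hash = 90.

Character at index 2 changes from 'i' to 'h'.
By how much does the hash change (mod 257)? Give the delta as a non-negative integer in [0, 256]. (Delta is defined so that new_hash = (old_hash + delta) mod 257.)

Delta formula: (val(new) - val(old)) * B^(n-1-k) mod M
  val('h') - val('i') = 8 - 9 = -1
  B^(n-1-k) = 11^1 mod 257 = 11
  Delta = -1 * 11 mod 257 = 246

Answer: 246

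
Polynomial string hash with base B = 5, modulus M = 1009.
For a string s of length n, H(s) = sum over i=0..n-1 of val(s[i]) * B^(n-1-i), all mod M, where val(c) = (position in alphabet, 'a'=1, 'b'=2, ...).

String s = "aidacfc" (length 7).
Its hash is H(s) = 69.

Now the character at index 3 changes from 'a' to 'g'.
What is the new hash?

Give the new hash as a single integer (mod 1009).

val('a') = 1, val('g') = 7
Position k = 3, exponent = n-1-k = 3
B^3 mod M = 5^3 mod 1009 = 125
Delta = (7 - 1) * 125 mod 1009 = 750
New hash = (69 + 750) mod 1009 = 819

Answer: 819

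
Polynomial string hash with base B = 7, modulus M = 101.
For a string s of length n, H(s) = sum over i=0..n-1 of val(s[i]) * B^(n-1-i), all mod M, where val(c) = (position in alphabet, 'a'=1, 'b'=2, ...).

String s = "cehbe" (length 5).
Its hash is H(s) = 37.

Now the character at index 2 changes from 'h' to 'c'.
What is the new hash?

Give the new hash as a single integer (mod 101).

val('h') = 8, val('c') = 3
Position k = 2, exponent = n-1-k = 2
B^2 mod M = 7^2 mod 101 = 49
Delta = (3 - 8) * 49 mod 101 = 58
New hash = (37 + 58) mod 101 = 95

Answer: 95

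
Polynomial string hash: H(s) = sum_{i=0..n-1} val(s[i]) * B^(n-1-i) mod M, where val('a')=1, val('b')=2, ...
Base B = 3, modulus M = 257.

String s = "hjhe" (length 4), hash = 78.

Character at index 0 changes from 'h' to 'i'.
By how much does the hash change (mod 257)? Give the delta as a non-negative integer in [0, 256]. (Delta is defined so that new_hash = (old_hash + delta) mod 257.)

Answer: 27

Derivation:
Delta formula: (val(new) - val(old)) * B^(n-1-k) mod M
  val('i') - val('h') = 9 - 8 = 1
  B^(n-1-k) = 3^3 mod 257 = 27
  Delta = 1 * 27 mod 257 = 27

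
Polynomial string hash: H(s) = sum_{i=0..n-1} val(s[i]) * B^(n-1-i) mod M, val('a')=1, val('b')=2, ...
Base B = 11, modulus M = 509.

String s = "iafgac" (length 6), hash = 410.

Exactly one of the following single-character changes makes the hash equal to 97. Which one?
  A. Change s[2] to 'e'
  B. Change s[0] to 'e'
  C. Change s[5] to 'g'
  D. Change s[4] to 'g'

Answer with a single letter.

Answer: A

Derivation:
Option A: s[2]='f'->'e', delta=(5-6)*11^3 mod 509 = 196, hash=410+196 mod 509 = 97 <-- target
Option B: s[0]='i'->'e', delta=(5-9)*11^5 mod 509 = 190, hash=410+190 mod 509 = 91
Option C: s[5]='c'->'g', delta=(7-3)*11^0 mod 509 = 4, hash=410+4 mod 509 = 414
Option D: s[4]='a'->'g', delta=(7-1)*11^1 mod 509 = 66, hash=410+66 mod 509 = 476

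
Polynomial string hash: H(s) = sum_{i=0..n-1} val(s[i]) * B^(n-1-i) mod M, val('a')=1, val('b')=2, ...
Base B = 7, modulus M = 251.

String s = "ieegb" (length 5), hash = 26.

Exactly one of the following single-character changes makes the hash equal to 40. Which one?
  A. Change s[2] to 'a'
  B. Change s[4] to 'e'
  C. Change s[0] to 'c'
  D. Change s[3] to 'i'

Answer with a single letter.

Answer: D

Derivation:
Option A: s[2]='e'->'a', delta=(1-5)*7^2 mod 251 = 55, hash=26+55 mod 251 = 81
Option B: s[4]='b'->'e', delta=(5-2)*7^0 mod 251 = 3, hash=26+3 mod 251 = 29
Option C: s[0]='i'->'c', delta=(3-9)*7^4 mod 251 = 152, hash=26+152 mod 251 = 178
Option D: s[3]='g'->'i', delta=(9-7)*7^1 mod 251 = 14, hash=26+14 mod 251 = 40 <-- target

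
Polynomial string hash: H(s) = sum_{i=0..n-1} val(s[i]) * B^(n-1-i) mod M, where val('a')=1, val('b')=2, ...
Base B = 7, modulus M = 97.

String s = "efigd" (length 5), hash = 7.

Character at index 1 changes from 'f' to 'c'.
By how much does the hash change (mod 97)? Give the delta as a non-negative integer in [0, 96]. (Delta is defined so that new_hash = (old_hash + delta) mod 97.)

Answer: 38

Derivation:
Delta formula: (val(new) - val(old)) * B^(n-1-k) mod M
  val('c') - val('f') = 3 - 6 = -3
  B^(n-1-k) = 7^3 mod 97 = 52
  Delta = -3 * 52 mod 97 = 38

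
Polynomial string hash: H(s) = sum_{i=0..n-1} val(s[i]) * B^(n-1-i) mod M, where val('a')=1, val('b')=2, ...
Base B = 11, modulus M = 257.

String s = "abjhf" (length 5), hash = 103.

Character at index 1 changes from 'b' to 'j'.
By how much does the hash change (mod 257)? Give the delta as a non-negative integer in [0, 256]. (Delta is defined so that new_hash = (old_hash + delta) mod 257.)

Answer: 111

Derivation:
Delta formula: (val(new) - val(old)) * B^(n-1-k) mod M
  val('j') - val('b') = 10 - 2 = 8
  B^(n-1-k) = 11^3 mod 257 = 46
  Delta = 8 * 46 mod 257 = 111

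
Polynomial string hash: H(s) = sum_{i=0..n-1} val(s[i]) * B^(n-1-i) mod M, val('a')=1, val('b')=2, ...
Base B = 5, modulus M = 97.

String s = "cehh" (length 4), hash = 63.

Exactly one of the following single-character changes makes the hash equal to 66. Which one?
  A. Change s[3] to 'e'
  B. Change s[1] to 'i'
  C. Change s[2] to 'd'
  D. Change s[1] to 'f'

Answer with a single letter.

Option A: s[3]='h'->'e', delta=(5-8)*5^0 mod 97 = 94, hash=63+94 mod 97 = 60
Option B: s[1]='e'->'i', delta=(9-5)*5^2 mod 97 = 3, hash=63+3 mod 97 = 66 <-- target
Option C: s[2]='h'->'d', delta=(4-8)*5^1 mod 97 = 77, hash=63+77 mod 97 = 43
Option D: s[1]='e'->'f', delta=(6-5)*5^2 mod 97 = 25, hash=63+25 mod 97 = 88

Answer: B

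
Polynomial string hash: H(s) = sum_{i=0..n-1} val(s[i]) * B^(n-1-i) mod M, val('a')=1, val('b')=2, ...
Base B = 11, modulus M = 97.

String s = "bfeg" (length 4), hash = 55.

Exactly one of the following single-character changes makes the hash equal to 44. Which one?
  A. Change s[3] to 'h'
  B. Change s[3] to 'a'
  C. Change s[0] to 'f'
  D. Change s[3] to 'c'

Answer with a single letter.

Answer: C

Derivation:
Option A: s[3]='g'->'h', delta=(8-7)*11^0 mod 97 = 1, hash=55+1 mod 97 = 56
Option B: s[3]='g'->'a', delta=(1-7)*11^0 mod 97 = 91, hash=55+91 mod 97 = 49
Option C: s[0]='b'->'f', delta=(6-2)*11^3 mod 97 = 86, hash=55+86 mod 97 = 44 <-- target
Option D: s[3]='g'->'c', delta=(3-7)*11^0 mod 97 = 93, hash=55+93 mod 97 = 51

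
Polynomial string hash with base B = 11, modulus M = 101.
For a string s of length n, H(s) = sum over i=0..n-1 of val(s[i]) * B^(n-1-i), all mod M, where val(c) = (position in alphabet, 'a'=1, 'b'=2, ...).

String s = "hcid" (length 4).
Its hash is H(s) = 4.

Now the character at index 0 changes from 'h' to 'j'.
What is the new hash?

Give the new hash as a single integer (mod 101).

Answer: 40

Derivation:
val('h') = 8, val('j') = 10
Position k = 0, exponent = n-1-k = 3
B^3 mod M = 11^3 mod 101 = 18
Delta = (10 - 8) * 18 mod 101 = 36
New hash = (4 + 36) mod 101 = 40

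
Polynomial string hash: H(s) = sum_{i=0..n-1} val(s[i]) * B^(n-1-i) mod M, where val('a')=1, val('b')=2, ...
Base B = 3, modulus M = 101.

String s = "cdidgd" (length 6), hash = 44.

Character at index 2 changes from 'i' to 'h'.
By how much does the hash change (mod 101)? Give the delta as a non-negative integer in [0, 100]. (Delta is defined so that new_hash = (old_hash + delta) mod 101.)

Answer: 74

Derivation:
Delta formula: (val(new) - val(old)) * B^(n-1-k) mod M
  val('h') - val('i') = 8 - 9 = -1
  B^(n-1-k) = 3^3 mod 101 = 27
  Delta = -1 * 27 mod 101 = 74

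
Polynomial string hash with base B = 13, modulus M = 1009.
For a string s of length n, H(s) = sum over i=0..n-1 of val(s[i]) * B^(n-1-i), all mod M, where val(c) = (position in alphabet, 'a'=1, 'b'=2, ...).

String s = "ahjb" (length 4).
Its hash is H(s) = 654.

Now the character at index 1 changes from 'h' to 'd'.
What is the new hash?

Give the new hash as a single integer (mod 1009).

val('h') = 8, val('d') = 4
Position k = 1, exponent = n-1-k = 2
B^2 mod M = 13^2 mod 1009 = 169
Delta = (4 - 8) * 169 mod 1009 = 333
New hash = (654 + 333) mod 1009 = 987

Answer: 987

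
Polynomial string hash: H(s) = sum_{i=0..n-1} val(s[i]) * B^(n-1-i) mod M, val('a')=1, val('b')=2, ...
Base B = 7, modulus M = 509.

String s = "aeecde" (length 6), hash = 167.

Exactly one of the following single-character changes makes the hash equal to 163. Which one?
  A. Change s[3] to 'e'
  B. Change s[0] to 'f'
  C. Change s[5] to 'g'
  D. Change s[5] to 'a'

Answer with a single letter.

Option A: s[3]='c'->'e', delta=(5-3)*7^2 mod 509 = 98, hash=167+98 mod 509 = 265
Option B: s[0]='a'->'f', delta=(6-1)*7^5 mod 509 = 50, hash=167+50 mod 509 = 217
Option C: s[5]='e'->'g', delta=(7-5)*7^0 mod 509 = 2, hash=167+2 mod 509 = 169
Option D: s[5]='e'->'a', delta=(1-5)*7^0 mod 509 = 505, hash=167+505 mod 509 = 163 <-- target

Answer: D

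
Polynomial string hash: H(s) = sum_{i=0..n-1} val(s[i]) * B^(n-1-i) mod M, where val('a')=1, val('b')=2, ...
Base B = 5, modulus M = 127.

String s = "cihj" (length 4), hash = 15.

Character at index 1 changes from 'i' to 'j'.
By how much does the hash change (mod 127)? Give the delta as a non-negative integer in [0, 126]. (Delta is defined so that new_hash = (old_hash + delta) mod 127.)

Answer: 25

Derivation:
Delta formula: (val(new) - val(old)) * B^(n-1-k) mod M
  val('j') - val('i') = 10 - 9 = 1
  B^(n-1-k) = 5^2 mod 127 = 25
  Delta = 1 * 25 mod 127 = 25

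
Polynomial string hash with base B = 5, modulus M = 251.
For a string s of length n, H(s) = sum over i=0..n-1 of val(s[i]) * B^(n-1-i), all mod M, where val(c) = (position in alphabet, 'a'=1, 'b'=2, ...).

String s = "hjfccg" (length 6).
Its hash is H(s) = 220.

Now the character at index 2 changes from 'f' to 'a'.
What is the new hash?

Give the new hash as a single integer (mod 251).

Answer: 97

Derivation:
val('f') = 6, val('a') = 1
Position k = 2, exponent = n-1-k = 3
B^3 mod M = 5^3 mod 251 = 125
Delta = (1 - 6) * 125 mod 251 = 128
New hash = (220 + 128) mod 251 = 97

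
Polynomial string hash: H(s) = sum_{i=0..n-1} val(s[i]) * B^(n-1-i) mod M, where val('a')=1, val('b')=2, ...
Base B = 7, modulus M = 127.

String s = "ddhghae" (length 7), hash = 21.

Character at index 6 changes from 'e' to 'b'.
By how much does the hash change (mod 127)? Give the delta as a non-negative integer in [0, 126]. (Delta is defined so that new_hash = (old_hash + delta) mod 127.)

Delta formula: (val(new) - val(old)) * B^(n-1-k) mod M
  val('b') - val('e') = 2 - 5 = -3
  B^(n-1-k) = 7^0 mod 127 = 1
  Delta = -3 * 1 mod 127 = 124

Answer: 124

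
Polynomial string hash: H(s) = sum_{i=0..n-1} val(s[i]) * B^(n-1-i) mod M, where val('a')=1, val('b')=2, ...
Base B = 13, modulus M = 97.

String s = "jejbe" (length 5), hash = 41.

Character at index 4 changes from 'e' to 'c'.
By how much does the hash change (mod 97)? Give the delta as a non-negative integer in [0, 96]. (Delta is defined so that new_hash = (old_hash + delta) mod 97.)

Answer: 95

Derivation:
Delta formula: (val(new) - val(old)) * B^(n-1-k) mod M
  val('c') - val('e') = 3 - 5 = -2
  B^(n-1-k) = 13^0 mod 97 = 1
  Delta = -2 * 1 mod 97 = 95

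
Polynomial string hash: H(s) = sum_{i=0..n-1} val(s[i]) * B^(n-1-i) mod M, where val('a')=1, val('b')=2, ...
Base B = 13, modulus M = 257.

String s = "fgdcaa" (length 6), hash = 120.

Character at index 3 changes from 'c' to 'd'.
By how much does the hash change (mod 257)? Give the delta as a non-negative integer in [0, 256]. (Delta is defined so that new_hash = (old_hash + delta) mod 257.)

Answer: 169

Derivation:
Delta formula: (val(new) - val(old)) * B^(n-1-k) mod M
  val('d') - val('c') = 4 - 3 = 1
  B^(n-1-k) = 13^2 mod 257 = 169
  Delta = 1 * 169 mod 257 = 169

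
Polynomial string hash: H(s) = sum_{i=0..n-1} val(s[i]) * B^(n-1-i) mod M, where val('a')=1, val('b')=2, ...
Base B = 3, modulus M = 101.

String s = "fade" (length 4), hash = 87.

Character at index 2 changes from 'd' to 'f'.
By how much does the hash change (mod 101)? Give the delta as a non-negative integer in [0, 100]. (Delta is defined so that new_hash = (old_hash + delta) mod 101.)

Delta formula: (val(new) - val(old)) * B^(n-1-k) mod M
  val('f') - val('d') = 6 - 4 = 2
  B^(n-1-k) = 3^1 mod 101 = 3
  Delta = 2 * 3 mod 101 = 6

Answer: 6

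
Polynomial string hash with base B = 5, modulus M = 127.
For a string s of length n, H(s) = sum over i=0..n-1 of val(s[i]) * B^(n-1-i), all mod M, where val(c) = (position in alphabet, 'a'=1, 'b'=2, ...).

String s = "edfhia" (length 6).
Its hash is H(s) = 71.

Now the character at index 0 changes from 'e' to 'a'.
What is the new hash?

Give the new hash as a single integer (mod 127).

val('e') = 5, val('a') = 1
Position k = 0, exponent = n-1-k = 5
B^5 mod M = 5^5 mod 127 = 77
Delta = (1 - 5) * 77 mod 127 = 73
New hash = (71 + 73) mod 127 = 17

Answer: 17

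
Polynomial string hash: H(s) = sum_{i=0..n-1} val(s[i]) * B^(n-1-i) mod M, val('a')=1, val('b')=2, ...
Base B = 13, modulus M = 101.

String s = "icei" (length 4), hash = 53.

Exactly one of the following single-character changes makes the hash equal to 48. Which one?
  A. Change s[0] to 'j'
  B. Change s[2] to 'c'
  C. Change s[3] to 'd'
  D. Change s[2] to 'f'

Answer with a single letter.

Answer: C

Derivation:
Option A: s[0]='i'->'j', delta=(10-9)*13^3 mod 101 = 76, hash=53+76 mod 101 = 28
Option B: s[2]='e'->'c', delta=(3-5)*13^1 mod 101 = 75, hash=53+75 mod 101 = 27
Option C: s[3]='i'->'d', delta=(4-9)*13^0 mod 101 = 96, hash=53+96 mod 101 = 48 <-- target
Option D: s[2]='e'->'f', delta=(6-5)*13^1 mod 101 = 13, hash=53+13 mod 101 = 66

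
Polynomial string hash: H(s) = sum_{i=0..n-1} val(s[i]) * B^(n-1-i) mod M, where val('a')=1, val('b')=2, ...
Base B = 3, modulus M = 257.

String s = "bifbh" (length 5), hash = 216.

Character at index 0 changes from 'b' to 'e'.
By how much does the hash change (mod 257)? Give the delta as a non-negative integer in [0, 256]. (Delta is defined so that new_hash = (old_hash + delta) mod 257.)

Answer: 243

Derivation:
Delta formula: (val(new) - val(old)) * B^(n-1-k) mod M
  val('e') - val('b') = 5 - 2 = 3
  B^(n-1-k) = 3^4 mod 257 = 81
  Delta = 3 * 81 mod 257 = 243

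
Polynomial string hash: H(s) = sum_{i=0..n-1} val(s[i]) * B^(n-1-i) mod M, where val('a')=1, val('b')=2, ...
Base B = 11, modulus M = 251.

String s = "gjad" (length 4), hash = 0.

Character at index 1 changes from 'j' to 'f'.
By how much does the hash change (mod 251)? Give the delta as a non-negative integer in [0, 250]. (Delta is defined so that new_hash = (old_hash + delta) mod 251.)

Answer: 18

Derivation:
Delta formula: (val(new) - val(old)) * B^(n-1-k) mod M
  val('f') - val('j') = 6 - 10 = -4
  B^(n-1-k) = 11^2 mod 251 = 121
  Delta = -4 * 121 mod 251 = 18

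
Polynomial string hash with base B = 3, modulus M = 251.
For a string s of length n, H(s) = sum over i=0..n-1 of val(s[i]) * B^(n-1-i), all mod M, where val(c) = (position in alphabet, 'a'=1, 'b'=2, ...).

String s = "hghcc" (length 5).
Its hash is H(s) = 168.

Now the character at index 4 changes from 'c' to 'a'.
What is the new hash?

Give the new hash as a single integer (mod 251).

Answer: 166

Derivation:
val('c') = 3, val('a') = 1
Position k = 4, exponent = n-1-k = 0
B^0 mod M = 3^0 mod 251 = 1
Delta = (1 - 3) * 1 mod 251 = 249
New hash = (168 + 249) mod 251 = 166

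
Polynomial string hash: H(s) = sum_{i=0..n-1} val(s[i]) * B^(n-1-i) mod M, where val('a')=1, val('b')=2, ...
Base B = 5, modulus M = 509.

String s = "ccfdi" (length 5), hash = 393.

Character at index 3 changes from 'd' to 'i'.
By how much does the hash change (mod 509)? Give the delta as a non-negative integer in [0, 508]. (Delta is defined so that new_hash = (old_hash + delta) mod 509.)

Answer: 25

Derivation:
Delta formula: (val(new) - val(old)) * B^(n-1-k) mod M
  val('i') - val('d') = 9 - 4 = 5
  B^(n-1-k) = 5^1 mod 509 = 5
  Delta = 5 * 5 mod 509 = 25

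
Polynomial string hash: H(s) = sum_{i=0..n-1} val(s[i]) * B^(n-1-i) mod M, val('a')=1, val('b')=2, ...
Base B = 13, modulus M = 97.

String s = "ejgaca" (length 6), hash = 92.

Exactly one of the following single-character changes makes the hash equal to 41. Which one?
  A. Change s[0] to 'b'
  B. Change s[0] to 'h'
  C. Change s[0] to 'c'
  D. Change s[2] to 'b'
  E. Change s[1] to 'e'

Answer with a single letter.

Option A: s[0]='e'->'b', delta=(2-5)*13^5 mod 97 = 69, hash=92+69 mod 97 = 64
Option B: s[0]='e'->'h', delta=(8-5)*13^5 mod 97 = 28, hash=92+28 mod 97 = 23
Option C: s[0]='e'->'c', delta=(3-5)*13^5 mod 97 = 46, hash=92+46 mod 97 = 41 <-- target
Option D: s[2]='g'->'b', delta=(2-7)*13^3 mod 97 = 73, hash=92+73 mod 97 = 68
Option E: s[1]='j'->'e', delta=(5-10)*13^4 mod 97 = 76, hash=92+76 mod 97 = 71

Answer: C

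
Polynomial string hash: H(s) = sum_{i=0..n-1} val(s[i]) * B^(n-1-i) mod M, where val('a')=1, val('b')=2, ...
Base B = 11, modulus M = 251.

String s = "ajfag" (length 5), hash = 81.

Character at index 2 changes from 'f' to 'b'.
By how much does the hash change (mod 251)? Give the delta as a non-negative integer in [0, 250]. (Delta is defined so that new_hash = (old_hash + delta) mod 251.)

Answer: 18

Derivation:
Delta formula: (val(new) - val(old)) * B^(n-1-k) mod M
  val('b') - val('f') = 2 - 6 = -4
  B^(n-1-k) = 11^2 mod 251 = 121
  Delta = -4 * 121 mod 251 = 18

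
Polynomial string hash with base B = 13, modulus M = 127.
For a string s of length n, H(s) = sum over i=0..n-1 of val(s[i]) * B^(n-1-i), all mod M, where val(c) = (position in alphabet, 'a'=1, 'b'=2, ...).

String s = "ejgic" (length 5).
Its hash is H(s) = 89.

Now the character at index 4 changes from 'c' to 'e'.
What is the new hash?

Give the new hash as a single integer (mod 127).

val('c') = 3, val('e') = 5
Position k = 4, exponent = n-1-k = 0
B^0 mod M = 13^0 mod 127 = 1
Delta = (5 - 3) * 1 mod 127 = 2
New hash = (89 + 2) mod 127 = 91

Answer: 91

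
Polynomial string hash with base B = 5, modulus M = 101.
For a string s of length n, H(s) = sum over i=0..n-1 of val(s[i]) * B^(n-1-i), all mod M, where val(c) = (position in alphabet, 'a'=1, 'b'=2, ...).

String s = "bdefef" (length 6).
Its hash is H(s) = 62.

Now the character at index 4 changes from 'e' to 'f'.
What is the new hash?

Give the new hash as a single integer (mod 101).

val('e') = 5, val('f') = 6
Position k = 4, exponent = n-1-k = 1
B^1 mod M = 5^1 mod 101 = 5
Delta = (6 - 5) * 5 mod 101 = 5
New hash = (62 + 5) mod 101 = 67

Answer: 67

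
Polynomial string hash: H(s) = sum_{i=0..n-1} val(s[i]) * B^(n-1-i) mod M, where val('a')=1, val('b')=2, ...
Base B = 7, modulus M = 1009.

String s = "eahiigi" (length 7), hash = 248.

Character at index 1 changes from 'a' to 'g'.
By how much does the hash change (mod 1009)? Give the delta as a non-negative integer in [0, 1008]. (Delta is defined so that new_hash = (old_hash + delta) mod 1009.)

Answer: 951

Derivation:
Delta formula: (val(new) - val(old)) * B^(n-1-k) mod M
  val('g') - val('a') = 7 - 1 = 6
  B^(n-1-k) = 7^5 mod 1009 = 663
  Delta = 6 * 663 mod 1009 = 951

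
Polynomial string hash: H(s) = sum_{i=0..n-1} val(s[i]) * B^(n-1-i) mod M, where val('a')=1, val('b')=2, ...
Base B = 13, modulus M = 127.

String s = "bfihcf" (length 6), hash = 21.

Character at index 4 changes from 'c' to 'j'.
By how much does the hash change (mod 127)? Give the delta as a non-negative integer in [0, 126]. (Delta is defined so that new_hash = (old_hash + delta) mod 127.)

Answer: 91

Derivation:
Delta formula: (val(new) - val(old)) * B^(n-1-k) mod M
  val('j') - val('c') = 10 - 3 = 7
  B^(n-1-k) = 13^1 mod 127 = 13
  Delta = 7 * 13 mod 127 = 91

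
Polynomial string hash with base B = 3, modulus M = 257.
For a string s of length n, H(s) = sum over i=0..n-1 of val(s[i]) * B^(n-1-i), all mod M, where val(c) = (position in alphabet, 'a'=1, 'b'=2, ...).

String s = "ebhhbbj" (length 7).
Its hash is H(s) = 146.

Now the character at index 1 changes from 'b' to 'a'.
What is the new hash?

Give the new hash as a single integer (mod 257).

val('b') = 2, val('a') = 1
Position k = 1, exponent = n-1-k = 5
B^5 mod M = 3^5 mod 257 = 243
Delta = (1 - 2) * 243 mod 257 = 14
New hash = (146 + 14) mod 257 = 160

Answer: 160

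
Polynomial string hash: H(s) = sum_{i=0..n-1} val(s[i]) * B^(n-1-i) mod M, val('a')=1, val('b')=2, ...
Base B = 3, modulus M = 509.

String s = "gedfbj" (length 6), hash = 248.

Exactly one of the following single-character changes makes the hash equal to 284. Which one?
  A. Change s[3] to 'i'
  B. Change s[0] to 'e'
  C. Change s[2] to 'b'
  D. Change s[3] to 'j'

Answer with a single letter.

Answer: D

Derivation:
Option A: s[3]='f'->'i', delta=(9-6)*3^2 mod 509 = 27, hash=248+27 mod 509 = 275
Option B: s[0]='g'->'e', delta=(5-7)*3^5 mod 509 = 23, hash=248+23 mod 509 = 271
Option C: s[2]='d'->'b', delta=(2-4)*3^3 mod 509 = 455, hash=248+455 mod 509 = 194
Option D: s[3]='f'->'j', delta=(10-6)*3^2 mod 509 = 36, hash=248+36 mod 509 = 284 <-- target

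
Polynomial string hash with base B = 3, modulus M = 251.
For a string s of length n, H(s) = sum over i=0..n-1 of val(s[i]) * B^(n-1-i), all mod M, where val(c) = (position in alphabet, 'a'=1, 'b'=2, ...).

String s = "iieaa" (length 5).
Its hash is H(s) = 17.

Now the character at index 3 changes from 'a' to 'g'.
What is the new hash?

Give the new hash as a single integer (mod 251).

Answer: 35

Derivation:
val('a') = 1, val('g') = 7
Position k = 3, exponent = n-1-k = 1
B^1 mod M = 3^1 mod 251 = 3
Delta = (7 - 1) * 3 mod 251 = 18
New hash = (17 + 18) mod 251 = 35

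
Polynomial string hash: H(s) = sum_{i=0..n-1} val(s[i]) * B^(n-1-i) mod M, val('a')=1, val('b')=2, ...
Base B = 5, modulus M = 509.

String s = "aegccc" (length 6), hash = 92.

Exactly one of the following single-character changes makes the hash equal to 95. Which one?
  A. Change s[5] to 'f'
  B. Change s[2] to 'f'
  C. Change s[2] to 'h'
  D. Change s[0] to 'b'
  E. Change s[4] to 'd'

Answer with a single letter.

Answer: A

Derivation:
Option A: s[5]='c'->'f', delta=(6-3)*5^0 mod 509 = 3, hash=92+3 mod 509 = 95 <-- target
Option B: s[2]='g'->'f', delta=(6-7)*5^3 mod 509 = 384, hash=92+384 mod 509 = 476
Option C: s[2]='g'->'h', delta=(8-7)*5^3 mod 509 = 125, hash=92+125 mod 509 = 217
Option D: s[0]='a'->'b', delta=(2-1)*5^5 mod 509 = 71, hash=92+71 mod 509 = 163
Option E: s[4]='c'->'d', delta=(4-3)*5^1 mod 509 = 5, hash=92+5 mod 509 = 97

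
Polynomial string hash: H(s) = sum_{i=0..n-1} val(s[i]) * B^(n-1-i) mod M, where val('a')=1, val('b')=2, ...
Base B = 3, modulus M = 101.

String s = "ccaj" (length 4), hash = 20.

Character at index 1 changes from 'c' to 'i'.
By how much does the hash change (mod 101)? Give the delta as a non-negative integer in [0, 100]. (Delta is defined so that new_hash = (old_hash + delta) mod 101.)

Answer: 54

Derivation:
Delta formula: (val(new) - val(old)) * B^(n-1-k) mod M
  val('i') - val('c') = 9 - 3 = 6
  B^(n-1-k) = 3^2 mod 101 = 9
  Delta = 6 * 9 mod 101 = 54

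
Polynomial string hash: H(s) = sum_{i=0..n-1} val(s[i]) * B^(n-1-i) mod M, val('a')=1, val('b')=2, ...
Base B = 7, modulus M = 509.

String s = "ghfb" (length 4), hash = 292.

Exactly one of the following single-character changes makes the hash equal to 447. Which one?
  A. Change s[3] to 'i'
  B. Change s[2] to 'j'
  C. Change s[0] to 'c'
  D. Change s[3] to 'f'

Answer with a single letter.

Answer: C

Derivation:
Option A: s[3]='b'->'i', delta=(9-2)*7^0 mod 509 = 7, hash=292+7 mod 509 = 299
Option B: s[2]='f'->'j', delta=(10-6)*7^1 mod 509 = 28, hash=292+28 mod 509 = 320
Option C: s[0]='g'->'c', delta=(3-7)*7^3 mod 509 = 155, hash=292+155 mod 509 = 447 <-- target
Option D: s[3]='b'->'f', delta=(6-2)*7^0 mod 509 = 4, hash=292+4 mod 509 = 296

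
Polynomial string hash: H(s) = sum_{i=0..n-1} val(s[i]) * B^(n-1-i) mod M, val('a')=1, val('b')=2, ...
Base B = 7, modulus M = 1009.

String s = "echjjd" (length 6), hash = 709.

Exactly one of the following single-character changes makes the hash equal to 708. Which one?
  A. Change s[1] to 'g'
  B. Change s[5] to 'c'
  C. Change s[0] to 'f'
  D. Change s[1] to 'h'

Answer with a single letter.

Answer: B

Derivation:
Option A: s[1]='c'->'g', delta=(7-3)*7^4 mod 1009 = 523, hash=709+523 mod 1009 = 223
Option B: s[5]='d'->'c', delta=(3-4)*7^0 mod 1009 = 1008, hash=709+1008 mod 1009 = 708 <-- target
Option C: s[0]='e'->'f', delta=(6-5)*7^5 mod 1009 = 663, hash=709+663 mod 1009 = 363
Option D: s[1]='c'->'h', delta=(8-3)*7^4 mod 1009 = 906, hash=709+906 mod 1009 = 606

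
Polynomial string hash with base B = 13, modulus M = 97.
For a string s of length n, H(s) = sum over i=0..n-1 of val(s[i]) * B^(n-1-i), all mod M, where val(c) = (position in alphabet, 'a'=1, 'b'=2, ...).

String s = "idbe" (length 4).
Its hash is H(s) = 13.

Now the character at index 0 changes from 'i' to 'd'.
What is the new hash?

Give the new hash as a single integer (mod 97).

Answer: 86

Derivation:
val('i') = 9, val('d') = 4
Position k = 0, exponent = n-1-k = 3
B^3 mod M = 13^3 mod 97 = 63
Delta = (4 - 9) * 63 mod 97 = 73
New hash = (13 + 73) mod 97 = 86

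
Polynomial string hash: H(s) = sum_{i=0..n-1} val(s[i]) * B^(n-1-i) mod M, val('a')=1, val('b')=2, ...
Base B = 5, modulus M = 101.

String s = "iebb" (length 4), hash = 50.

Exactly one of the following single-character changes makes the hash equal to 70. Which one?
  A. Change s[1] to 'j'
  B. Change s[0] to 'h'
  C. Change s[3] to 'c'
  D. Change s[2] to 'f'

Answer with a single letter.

Answer: D

Derivation:
Option A: s[1]='e'->'j', delta=(10-5)*5^2 mod 101 = 24, hash=50+24 mod 101 = 74
Option B: s[0]='i'->'h', delta=(8-9)*5^3 mod 101 = 77, hash=50+77 mod 101 = 26
Option C: s[3]='b'->'c', delta=(3-2)*5^0 mod 101 = 1, hash=50+1 mod 101 = 51
Option D: s[2]='b'->'f', delta=(6-2)*5^1 mod 101 = 20, hash=50+20 mod 101 = 70 <-- target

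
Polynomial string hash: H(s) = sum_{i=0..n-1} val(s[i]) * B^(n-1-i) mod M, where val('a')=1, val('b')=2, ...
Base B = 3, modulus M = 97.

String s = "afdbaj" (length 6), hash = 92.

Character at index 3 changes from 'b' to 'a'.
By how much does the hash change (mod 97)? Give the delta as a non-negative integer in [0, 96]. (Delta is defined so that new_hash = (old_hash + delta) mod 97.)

Answer: 88

Derivation:
Delta formula: (val(new) - val(old)) * B^(n-1-k) mod M
  val('a') - val('b') = 1 - 2 = -1
  B^(n-1-k) = 3^2 mod 97 = 9
  Delta = -1 * 9 mod 97 = 88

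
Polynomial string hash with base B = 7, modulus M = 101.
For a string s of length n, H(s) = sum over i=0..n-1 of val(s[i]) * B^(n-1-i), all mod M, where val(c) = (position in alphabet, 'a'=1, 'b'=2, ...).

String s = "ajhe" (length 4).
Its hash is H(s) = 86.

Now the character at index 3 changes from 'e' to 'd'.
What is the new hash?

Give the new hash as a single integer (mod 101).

Answer: 85

Derivation:
val('e') = 5, val('d') = 4
Position k = 3, exponent = n-1-k = 0
B^0 mod M = 7^0 mod 101 = 1
Delta = (4 - 5) * 1 mod 101 = 100
New hash = (86 + 100) mod 101 = 85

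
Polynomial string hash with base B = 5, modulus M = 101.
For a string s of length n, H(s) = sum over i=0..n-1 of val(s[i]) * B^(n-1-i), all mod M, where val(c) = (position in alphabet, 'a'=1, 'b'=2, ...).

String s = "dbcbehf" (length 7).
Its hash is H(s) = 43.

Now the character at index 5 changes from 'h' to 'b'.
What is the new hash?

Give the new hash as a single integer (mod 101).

Answer: 13

Derivation:
val('h') = 8, val('b') = 2
Position k = 5, exponent = n-1-k = 1
B^1 mod M = 5^1 mod 101 = 5
Delta = (2 - 8) * 5 mod 101 = 71
New hash = (43 + 71) mod 101 = 13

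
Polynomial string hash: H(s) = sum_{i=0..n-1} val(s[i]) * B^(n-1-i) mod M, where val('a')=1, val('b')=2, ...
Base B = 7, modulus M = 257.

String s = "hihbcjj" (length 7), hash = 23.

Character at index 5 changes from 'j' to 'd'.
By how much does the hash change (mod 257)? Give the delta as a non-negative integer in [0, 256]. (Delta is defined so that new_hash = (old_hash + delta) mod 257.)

Answer: 215

Derivation:
Delta formula: (val(new) - val(old)) * B^(n-1-k) mod M
  val('d') - val('j') = 4 - 10 = -6
  B^(n-1-k) = 7^1 mod 257 = 7
  Delta = -6 * 7 mod 257 = 215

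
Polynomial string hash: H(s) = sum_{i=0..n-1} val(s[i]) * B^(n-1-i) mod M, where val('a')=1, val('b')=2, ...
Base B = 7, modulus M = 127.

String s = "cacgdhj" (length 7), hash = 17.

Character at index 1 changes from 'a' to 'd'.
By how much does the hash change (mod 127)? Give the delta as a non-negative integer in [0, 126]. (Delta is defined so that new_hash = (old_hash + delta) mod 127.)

Answer: 2

Derivation:
Delta formula: (val(new) - val(old)) * B^(n-1-k) mod M
  val('d') - val('a') = 4 - 1 = 3
  B^(n-1-k) = 7^5 mod 127 = 43
  Delta = 3 * 43 mod 127 = 2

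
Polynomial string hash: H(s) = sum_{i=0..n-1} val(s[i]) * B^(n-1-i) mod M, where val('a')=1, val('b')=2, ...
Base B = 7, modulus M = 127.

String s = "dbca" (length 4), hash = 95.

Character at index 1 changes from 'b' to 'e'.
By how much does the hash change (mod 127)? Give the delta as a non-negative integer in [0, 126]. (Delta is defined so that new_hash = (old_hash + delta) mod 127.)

Answer: 20

Derivation:
Delta formula: (val(new) - val(old)) * B^(n-1-k) mod M
  val('e') - val('b') = 5 - 2 = 3
  B^(n-1-k) = 7^2 mod 127 = 49
  Delta = 3 * 49 mod 127 = 20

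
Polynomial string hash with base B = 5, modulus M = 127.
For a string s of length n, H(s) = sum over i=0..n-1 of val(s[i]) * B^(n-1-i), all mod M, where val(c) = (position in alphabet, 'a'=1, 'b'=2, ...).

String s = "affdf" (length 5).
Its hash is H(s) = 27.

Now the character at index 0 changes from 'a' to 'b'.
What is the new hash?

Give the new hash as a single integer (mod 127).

Answer: 17

Derivation:
val('a') = 1, val('b') = 2
Position k = 0, exponent = n-1-k = 4
B^4 mod M = 5^4 mod 127 = 117
Delta = (2 - 1) * 117 mod 127 = 117
New hash = (27 + 117) mod 127 = 17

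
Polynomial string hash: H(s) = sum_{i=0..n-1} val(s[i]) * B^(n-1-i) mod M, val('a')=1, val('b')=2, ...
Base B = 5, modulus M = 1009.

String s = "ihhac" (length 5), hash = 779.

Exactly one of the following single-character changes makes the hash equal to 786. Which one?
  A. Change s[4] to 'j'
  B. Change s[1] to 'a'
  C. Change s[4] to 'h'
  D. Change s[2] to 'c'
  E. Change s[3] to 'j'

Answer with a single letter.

Option A: s[4]='c'->'j', delta=(10-3)*5^0 mod 1009 = 7, hash=779+7 mod 1009 = 786 <-- target
Option B: s[1]='h'->'a', delta=(1-8)*5^3 mod 1009 = 134, hash=779+134 mod 1009 = 913
Option C: s[4]='c'->'h', delta=(8-3)*5^0 mod 1009 = 5, hash=779+5 mod 1009 = 784
Option D: s[2]='h'->'c', delta=(3-8)*5^2 mod 1009 = 884, hash=779+884 mod 1009 = 654
Option E: s[3]='a'->'j', delta=(10-1)*5^1 mod 1009 = 45, hash=779+45 mod 1009 = 824

Answer: A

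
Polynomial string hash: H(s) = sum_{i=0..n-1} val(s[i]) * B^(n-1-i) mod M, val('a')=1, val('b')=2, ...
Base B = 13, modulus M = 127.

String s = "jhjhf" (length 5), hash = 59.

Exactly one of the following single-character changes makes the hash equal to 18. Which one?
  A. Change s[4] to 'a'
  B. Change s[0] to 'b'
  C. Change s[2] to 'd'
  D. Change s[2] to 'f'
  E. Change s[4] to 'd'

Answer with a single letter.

Answer: D

Derivation:
Option A: s[4]='f'->'a', delta=(1-6)*13^0 mod 127 = 122, hash=59+122 mod 127 = 54
Option B: s[0]='j'->'b', delta=(2-10)*13^4 mod 127 = 112, hash=59+112 mod 127 = 44
Option C: s[2]='j'->'d', delta=(4-10)*13^2 mod 127 = 2, hash=59+2 mod 127 = 61
Option D: s[2]='j'->'f', delta=(6-10)*13^2 mod 127 = 86, hash=59+86 mod 127 = 18 <-- target
Option E: s[4]='f'->'d', delta=(4-6)*13^0 mod 127 = 125, hash=59+125 mod 127 = 57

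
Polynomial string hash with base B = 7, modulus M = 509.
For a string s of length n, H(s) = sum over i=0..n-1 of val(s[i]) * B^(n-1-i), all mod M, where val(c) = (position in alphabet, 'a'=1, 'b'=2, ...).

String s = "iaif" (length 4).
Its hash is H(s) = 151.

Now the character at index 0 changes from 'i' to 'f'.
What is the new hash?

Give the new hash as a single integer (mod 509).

val('i') = 9, val('f') = 6
Position k = 0, exponent = n-1-k = 3
B^3 mod M = 7^3 mod 509 = 343
Delta = (6 - 9) * 343 mod 509 = 498
New hash = (151 + 498) mod 509 = 140

Answer: 140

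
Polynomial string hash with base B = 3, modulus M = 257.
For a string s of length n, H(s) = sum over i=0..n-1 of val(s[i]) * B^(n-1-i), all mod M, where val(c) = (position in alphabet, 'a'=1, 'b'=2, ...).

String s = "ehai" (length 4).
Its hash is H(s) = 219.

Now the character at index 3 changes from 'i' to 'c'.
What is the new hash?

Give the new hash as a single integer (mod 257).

val('i') = 9, val('c') = 3
Position k = 3, exponent = n-1-k = 0
B^0 mod M = 3^0 mod 257 = 1
Delta = (3 - 9) * 1 mod 257 = 251
New hash = (219 + 251) mod 257 = 213

Answer: 213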